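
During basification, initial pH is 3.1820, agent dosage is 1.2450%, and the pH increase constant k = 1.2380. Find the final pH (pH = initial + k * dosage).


Formula: pH_final = pH_initial + k * base_pct
Substituting: pH_final = 3.1820 + 1.2380 * 1.2450
Result: 4.7233


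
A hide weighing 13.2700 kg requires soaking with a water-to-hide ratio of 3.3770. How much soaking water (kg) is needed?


Formula: Water = hide_weight * ratio
Substituting: Water = 13.2700 * 3.3770
Result: 44.8128 kg


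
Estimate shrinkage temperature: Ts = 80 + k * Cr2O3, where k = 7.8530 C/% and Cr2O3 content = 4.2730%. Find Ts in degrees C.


Formula: Ts = 80 + k * Cr2O3
Substituting: Ts = 80 + 7.8530 * 4.2730
Result: 113.5559 C


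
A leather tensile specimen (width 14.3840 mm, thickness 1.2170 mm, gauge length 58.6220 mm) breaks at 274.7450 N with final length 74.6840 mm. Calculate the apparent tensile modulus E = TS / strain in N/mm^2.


TS = F / (w * t) = 274.7450 / (14.3840 * 1.2170) = 15.6949 N/mm^2
strain = (Lf - L0) / L0 = (74.6840 - 58.6220) / 58.6220 = 0.2740
E = TS / strain = 15.6949 / 0.2740 = 57.2823 N/mm^2


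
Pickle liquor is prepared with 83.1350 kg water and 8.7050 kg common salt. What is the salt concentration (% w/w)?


Formula: Conc = salt / (water + salt) * 100
Substituting: Conc = 8.7050 / (83.1350 + 8.7050) * 100
Result: 9.4784 %


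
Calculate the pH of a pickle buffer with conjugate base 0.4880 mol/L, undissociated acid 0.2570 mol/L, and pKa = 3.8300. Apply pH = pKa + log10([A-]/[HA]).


ratio = [A-] / [HA] = 0.4880 / 0.2570 = 1.8988
log10(ratio) = 0.2785
pH = pKa + log10(ratio) = 3.8300 + 0.2785 = 4.1085


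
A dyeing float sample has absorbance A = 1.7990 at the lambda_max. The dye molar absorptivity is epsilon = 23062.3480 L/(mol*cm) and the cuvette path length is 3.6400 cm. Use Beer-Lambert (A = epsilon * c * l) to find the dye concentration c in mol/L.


Formula: c = A / (epsilon * l)
Substituting: c = 1.7990 / (23062.3480 * 3.6400)
Result: 2.1430e-05 mol/L


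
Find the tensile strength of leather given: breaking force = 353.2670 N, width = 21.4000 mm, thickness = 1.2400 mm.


Formula: TS = force / (width * thickness)
Substituting: TS = 353.2670 / (21.4000 * 1.2400)
Result: 13.3127 N/mm^2


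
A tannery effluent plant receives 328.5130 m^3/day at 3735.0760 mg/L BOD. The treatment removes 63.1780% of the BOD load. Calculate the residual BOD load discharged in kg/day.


Load_in = volume * conc / 1000 = 328.5130 * 3735.0760 / 1000 = 1227.0210 kg/day
Removed = Load_in * eff / 100 = 1227.0210 * 63.1780 / 100 = 775.2073 kg/day
Load_out = Load_in - Removed = 1227.0210 - 775.2073 = 451.8137 kg/day


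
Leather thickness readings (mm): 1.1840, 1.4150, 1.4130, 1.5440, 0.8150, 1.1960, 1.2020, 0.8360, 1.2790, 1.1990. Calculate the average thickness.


Formula: Average = sum / n
Substituting: Average = 12.0830 / 10
Result: 1.2083 mm


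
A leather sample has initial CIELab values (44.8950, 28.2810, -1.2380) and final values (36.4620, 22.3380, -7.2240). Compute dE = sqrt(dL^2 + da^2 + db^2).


dL = -8.4330, da = -5.9430, db = -5.9860
dE = sqrt((-8.4330)^2 + (-5.9430)^2 + (-5.9860)^2) = 11.9276


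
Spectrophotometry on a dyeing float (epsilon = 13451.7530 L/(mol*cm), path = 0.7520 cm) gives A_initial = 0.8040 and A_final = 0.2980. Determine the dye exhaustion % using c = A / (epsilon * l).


c_initial = A_i / (epsilon * l) = 0.8040 / (13451.7530 * 0.7520) = 7.9480e-05 mol/L
c_final = A_f / (epsilon * l) = 0.2980 / (13451.7530 * 0.7520) = 2.9459e-05 mol/L
Exhaustion = (c_initial - c_final) / c_initial * 100 = (7.9480e-05 - 2.9459e-05) / 7.9480e-05 * 100 = 62.9353 %


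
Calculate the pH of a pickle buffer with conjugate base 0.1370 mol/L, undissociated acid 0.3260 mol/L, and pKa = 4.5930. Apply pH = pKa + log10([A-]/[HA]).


ratio = [A-] / [HA] = 0.1370 / 0.3260 = 0.4202
log10(ratio) = -0.3765
pH = pKa + log10(ratio) = 4.5930 - 0.3765 = 4.2165


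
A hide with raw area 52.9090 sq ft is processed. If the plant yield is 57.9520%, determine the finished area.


Formula: finished = raw * yield / 100
Substituting: finished = 52.9090 * 57.9520 / 100
Result: 30.6618 sq ft


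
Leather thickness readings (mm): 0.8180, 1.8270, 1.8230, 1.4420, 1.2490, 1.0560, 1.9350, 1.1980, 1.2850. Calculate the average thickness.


Formula: Average = sum / n
Substituting: Average = 12.6330 / 9
Result: 1.4037 mm


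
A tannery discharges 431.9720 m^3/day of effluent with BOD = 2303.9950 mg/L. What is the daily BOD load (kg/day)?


Formula: BOD_load = volume * conc / 1000
Substituting: BOD_load = 431.9720 * 2303.9950 / 1000
Result: 995.2613 kg/day


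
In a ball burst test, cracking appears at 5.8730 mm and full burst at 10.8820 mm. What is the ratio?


Formula: Ratio = crack / burst
Substituting: Ratio = 5.8730 / 10.8820
Result: 0.5397


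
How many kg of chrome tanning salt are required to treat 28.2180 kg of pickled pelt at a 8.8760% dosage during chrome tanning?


Formula: Chrome = substrate * pct / 100
Substituting: Chrome = 28.2180 * 8.8760 / 100
Result: 2.5046 kg


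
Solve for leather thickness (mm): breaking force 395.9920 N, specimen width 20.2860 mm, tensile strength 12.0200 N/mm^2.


Formula: t = F / (TS * w)
Substituting: t = 395.9920 / (12.0200 * 20.2860)
Result: 1.6240 mm


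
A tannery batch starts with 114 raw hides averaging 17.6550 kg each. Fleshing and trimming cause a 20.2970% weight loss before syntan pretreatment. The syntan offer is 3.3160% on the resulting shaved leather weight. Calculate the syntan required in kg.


Total_raw = N * avg_wt = 114 * 17.6550 = 2012.6700 kg
Substrate = Total_raw * (1 - loss/100) = 2012.6700 * (1 - 20.2970/100) = 1604.1584 kg
Syntan = Substrate * pct / 100 = 1604.1584 * 3.3160 / 100 = 53.1939 kg


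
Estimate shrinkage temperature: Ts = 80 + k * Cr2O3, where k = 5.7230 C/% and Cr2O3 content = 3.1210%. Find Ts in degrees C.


Formula: Ts = 80 + k * Cr2O3
Substituting: Ts = 80 + 5.7230 * 3.1210
Result: 97.8615 C


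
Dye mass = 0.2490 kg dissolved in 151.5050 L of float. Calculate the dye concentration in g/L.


Formula: Conc = dye_mass(kg) / volume(L) * 1000
Substituting: Conc = 0.2490 / 151.5050 * 1000
Result: 1.6435 g/L


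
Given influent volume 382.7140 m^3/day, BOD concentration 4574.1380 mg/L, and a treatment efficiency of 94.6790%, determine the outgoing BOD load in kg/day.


Load_in = volume * conc / 1000 = 382.7140 * 4574.1380 / 1000 = 1750.5867 kg/day
Removed = Load_in * eff / 100 = 1750.5867 * 94.6790 / 100 = 1657.4379 kg/day
Load_out = Load_in - Removed = 1750.5867 - 1657.4379 = 93.1487 kg/day


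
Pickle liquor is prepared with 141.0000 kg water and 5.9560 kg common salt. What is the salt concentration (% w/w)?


Formula: Conc = salt / (water + salt) * 100
Substituting: Conc = 5.9560 / (141.0000 + 5.9560) * 100
Result: 4.0529 %


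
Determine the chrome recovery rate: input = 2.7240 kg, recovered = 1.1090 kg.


Formula: Recovery = recovered / input * 100
Substituting: Recovery = 1.1090 / 2.7240 * 100
Result: 40.7122 %


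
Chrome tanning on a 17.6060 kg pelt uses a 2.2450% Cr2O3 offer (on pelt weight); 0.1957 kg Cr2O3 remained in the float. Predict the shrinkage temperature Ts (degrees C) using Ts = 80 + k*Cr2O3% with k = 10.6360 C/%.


Offered = pelt * offer_pct / 100 = 17.6060 * 2.2450 / 100 = 0.3953 kg
Uptake = offered - residual = 0.3953 - 0.1957 = 0.1996 kg
Cr2O3% on pelt = uptake / pelt * 100 = 0.1996 / 17.6060 * 100 = 1.1334 %
Ts = 80 + k * Cr2O3% = 80 + 10.6360 * 1.1334 = 92.0553 C


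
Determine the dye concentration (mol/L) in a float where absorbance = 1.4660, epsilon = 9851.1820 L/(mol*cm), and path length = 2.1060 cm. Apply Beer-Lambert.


Formula: c = A / (epsilon * l)
Substituting: c = 1.4660 / (9851.1820 * 2.1060)
Result: 7.0662e-05 mol/L


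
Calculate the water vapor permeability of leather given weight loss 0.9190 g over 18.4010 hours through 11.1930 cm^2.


Formula: WVP = loss / (area * time)
Substituting: WVP = 0.9190 / (11.1930 * 18.4010)
Result: 0.00446198 g/(cm^2*hr)


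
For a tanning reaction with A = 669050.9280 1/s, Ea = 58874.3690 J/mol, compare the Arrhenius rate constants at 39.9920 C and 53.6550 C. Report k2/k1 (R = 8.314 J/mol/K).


T1 = 39.9920 + 273.15 = 313.1420 K; T2 = 53.6550 + 273.15 = 326.8050 K
k1 = A * exp(-Ea/(R*T1)) = 669050.9280 * exp(-58874.3690/(8.314*313.1420)) = 1.0101e-04 1/s
k2 = A * exp(-Ea/(R*T2)) = 669050.9280 * exp(-58874.3690/(8.314*326.8050)) = 2.6000e-04 1/s
k2/k1 = 2.6000e-04 / 1.0101e-04 = 2.5739


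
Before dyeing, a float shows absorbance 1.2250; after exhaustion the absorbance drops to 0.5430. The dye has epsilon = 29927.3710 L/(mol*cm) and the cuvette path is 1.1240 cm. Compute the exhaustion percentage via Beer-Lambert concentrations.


c_initial = A_i / (epsilon * l) = 1.2250 / (29927.3710 * 1.1240) = 3.6417e-05 mol/L
c_final = A_f / (epsilon * l) = 0.5430 / (29927.3710 * 1.1240) = 1.6142e-05 mol/L
Exhaustion = (c_initial - c_final) / c_initial * 100 = (3.6417e-05 - 1.6142e-05) / 3.6417e-05 * 100 = 55.6735 %


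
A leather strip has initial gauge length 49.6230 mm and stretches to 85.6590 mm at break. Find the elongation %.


Formula: Elongation = (Lf - L0) / L0 * 100
Substituting: Elongation = (85.6590 - 49.6230) / 49.6230 * 100
Result: 72.6196 %


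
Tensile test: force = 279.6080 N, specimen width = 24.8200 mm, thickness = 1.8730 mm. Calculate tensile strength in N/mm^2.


Formula: TS = force / (width * thickness)
Substituting: TS = 279.6080 / (24.8200 * 1.8730)
Result: 6.0146 N/mm^2


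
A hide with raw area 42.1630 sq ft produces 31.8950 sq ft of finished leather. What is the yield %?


Formula: Yield = finished / raw * 100
Substituting: Yield = 31.8950 / 42.1630 * 100
Result: 75.6469 %


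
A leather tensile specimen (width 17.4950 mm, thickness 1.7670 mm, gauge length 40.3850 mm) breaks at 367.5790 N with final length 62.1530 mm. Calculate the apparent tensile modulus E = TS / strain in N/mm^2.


TS = F / (w * t) = 367.5790 / (17.4950 * 1.7670) = 11.8905 N/mm^2
strain = (Lf - L0) / L0 = (62.1530 - 40.3850) / 40.3850 = 0.5390
E = TS / strain = 11.8905 / 0.5390 = 22.0598 N/mm^2


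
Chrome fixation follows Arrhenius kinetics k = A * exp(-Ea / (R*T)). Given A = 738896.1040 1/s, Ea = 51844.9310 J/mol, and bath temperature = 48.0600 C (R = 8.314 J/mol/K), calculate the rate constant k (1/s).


T_K = T_C + 273.15 = 48.0600 + 273.15 = 321.2100 K
exponent = -Ea / (R * T_K) = -51844.9310 / (8.314 * 321.2100) = -19.4137
k = A * exp(exponent) = 738896.1040 * exp(-19.4137) = 0.00273742 1/s


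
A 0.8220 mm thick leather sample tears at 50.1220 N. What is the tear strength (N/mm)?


Formula: Tear strength = force / thickness
Substituting: Tear strength = 50.1220 / 0.8220
Result: 60.9757 N/mm


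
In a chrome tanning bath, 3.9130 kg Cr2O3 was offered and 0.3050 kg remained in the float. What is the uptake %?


Formula: Uptake = (offered - residual) / offered * 100
Substituting: Uptake = (3.9130 - 0.3050) / 3.9130 * 100
Result: 92.2055 %


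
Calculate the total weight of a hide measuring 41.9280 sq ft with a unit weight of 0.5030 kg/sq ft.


Formula: Weight = area * weight_per_sqft
Substituting: Weight = 41.9280 * 0.5030
Result: 21.0898 kg


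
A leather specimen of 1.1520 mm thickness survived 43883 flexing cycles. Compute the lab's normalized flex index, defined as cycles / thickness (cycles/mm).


Formula: Index = cycles / thickness
Substituting: Index = 43883 / 1.1520
Result: 38092.8819 cycles/mm


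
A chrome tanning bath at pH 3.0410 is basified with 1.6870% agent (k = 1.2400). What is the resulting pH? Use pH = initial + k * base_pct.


Formula: pH_final = pH_initial + k * base_pct
Substituting: pH_final = 3.0410 + 1.2400 * 1.6870
Result: 5.1329


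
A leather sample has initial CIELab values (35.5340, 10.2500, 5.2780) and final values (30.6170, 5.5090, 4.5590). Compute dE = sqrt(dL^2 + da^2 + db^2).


dL = -4.9170, da = -4.7410, db = -0.7190
dE = sqrt((-4.9170)^2 + (-4.7410)^2 + (-0.7190)^2) = 6.8681


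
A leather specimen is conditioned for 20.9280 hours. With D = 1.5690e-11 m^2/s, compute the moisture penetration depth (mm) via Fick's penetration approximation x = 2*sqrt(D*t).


t = 20.9280 hr * 3600 = 75340.8000 s
D * t = 1.5690e-11 * 75340.8000 = 1.1821e-06
x = 2 * sqrt(D*t) = 2 * sqrt(1.1821e-06) = 0.00217449 m = 2.1745 mm


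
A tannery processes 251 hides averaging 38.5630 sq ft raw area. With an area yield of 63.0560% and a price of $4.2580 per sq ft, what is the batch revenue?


Raw_total = N * avg_area = 251 * 38.5630 = 9679.3130 sq ft
Finished = Raw_total * yield / 100 = 9679.3130 * 63.0560 / 100 = 6103.3876 sq ft
Value = Finished * price = 6103.3876 * 4.2580 = 25988.2244 $


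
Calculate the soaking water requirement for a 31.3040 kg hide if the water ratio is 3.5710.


Formula: Water = hide_weight * ratio
Substituting: Water = 31.3040 * 3.5710
Result: 111.7866 kg


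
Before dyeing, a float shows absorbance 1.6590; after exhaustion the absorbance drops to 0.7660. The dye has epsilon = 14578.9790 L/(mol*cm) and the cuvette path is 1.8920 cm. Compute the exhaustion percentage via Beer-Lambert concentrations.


c_initial = A_i / (epsilon * l) = 1.6590 / (14578.9790 * 1.8920) = 6.0145e-05 mol/L
c_final = A_f / (epsilon * l) = 0.7660 / (14578.9790 * 1.8920) = 2.7770e-05 mol/L
Exhaustion = (c_initial - c_final) / c_initial * 100 = (6.0145e-05 - 2.7770e-05) / 6.0145e-05 * 100 = 53.8276 %


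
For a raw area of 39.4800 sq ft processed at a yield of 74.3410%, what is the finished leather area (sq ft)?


Formula: finished = raw * yield / 100
Substituting: finished = 39.4800 * 74.3410 / 100
Result: 29.3498 sq ft


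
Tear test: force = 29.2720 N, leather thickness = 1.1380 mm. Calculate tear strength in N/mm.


Formula: Tear strength = force / thickness
Substituting: Tear strength = 29.2720 / 1.1380
Result: 25.7223 N/mm


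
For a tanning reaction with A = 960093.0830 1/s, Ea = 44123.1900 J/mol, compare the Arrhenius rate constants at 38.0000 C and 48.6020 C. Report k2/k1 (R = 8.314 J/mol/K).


T1 = 38.0000 + 273.15 = 311.1500 K; T2 = 48.6020 + 273.15 = 321.7520 K
k1 = A * exp(-Ea/(R*T1)) = 960093.0830 * exp(-44123.1900/(8.314*311.1500)) = 0.037568 1/s
k2 = A * exp(-Ea/(R*T2)) = 960093.0830 * exp(-44123.1900/(8.314*321.7520)) = 0.0659024 1/s
k2/k1 = 0.0659024 / 0.037568 = 1.7542


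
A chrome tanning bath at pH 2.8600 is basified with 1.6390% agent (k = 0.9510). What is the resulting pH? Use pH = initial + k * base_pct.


Formula: pH_final = pH_initial + k * base_pct
Substituting: pH_final = 2.8600 + 0.9510 * 1.6390
Result: 4.4187


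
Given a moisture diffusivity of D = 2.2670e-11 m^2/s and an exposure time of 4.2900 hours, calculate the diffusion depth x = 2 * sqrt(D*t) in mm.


t = 4.2900 hr * 3600 = 15444.0000 s
D * t = 2.2670e-11 * 15444.0000 = 3.5012e-07
x = 2 * sqrt(D*t) = 2 * sqrt(3.5012e-07) = 0.00118341 m = 1.1834 mm


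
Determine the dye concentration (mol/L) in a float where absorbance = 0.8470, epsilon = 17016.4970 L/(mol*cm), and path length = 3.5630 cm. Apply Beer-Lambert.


Formula: c = A / (epsilon * l)
Substituting: c = 0.8470 / (17016.4970 * 3.5630)
Result: 1.3970e-05 mol/L


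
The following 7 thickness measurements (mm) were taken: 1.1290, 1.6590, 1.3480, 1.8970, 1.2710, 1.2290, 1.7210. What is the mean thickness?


Formula: Average = sum / n
Substituting: Average = 10.2540 / 7
Result: 1.4649 mm


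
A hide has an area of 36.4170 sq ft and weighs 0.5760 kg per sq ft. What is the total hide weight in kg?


Formula: Weight = area * weight_per_sqft
Substituting: Weight = 36.4170 * 0.5760
Result: 20.9762 kg


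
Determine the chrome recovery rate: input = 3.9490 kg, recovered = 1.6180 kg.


Formula: Recovery = recovered / input * 100
Substituting: Recovery = 1.6180 / 3.9490 * 100
Result: 40.9724 %


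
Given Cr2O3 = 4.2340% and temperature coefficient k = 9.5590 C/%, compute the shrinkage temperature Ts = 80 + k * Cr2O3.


Formula: Ts = 80 + k * Cr2O3
Substituting: Ts = 80 + 9.5590 * 4.2340
Result: 120.4728 C


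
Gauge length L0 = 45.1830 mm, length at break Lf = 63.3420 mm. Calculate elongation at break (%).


Formula: Elongation = (Lf - L0) / L0 * 100
Substituting: Elongation = (63.3420 - 45.1830) / 45.1830 * 100
Result: 40.1899 %


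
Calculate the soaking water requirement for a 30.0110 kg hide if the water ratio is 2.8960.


Formula: Water = hide_weight * ratio
Substituting: Water = 30.0110 * 2.8960
Result: 86.9119 kg


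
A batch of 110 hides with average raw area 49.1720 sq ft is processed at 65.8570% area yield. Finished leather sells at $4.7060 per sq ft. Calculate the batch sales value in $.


Raw_total = N * avg_area = 110 * 49.1720 = 5408.9200 sq ft
Finished = Raw_total * yield / 100 = 5408.9200 * 65.8570 / 100 = 3562.1524 sq ft
Value = Finished * price = 3562.1524 * 4.7060 = 16763.4894 $


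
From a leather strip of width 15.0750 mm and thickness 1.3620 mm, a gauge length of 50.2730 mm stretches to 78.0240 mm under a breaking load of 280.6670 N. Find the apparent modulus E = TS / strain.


TS = F / (w * t) = 280.6670 / (15.0750 * 1.3620) = 13.6696 N/mm^2
strain = (Lf - L0) / L0 = (78.0240 - 50.2730) / 50.2730 = 0.5520
E = TS / strain = 13.6696 / 0.5520 = 24.7636 N/mm^2


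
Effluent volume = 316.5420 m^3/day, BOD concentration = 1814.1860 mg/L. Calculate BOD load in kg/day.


Formula: BOD_load = volume * conc / 1000
Substituting: BOD_load = 316.5420 * 1814.1860 / 1000
Result: 574.2661 kg/day


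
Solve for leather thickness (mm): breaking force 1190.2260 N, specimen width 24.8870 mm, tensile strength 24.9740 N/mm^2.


Formula: t = F / (TS * w)
Substituting: t = 1190.2260 / (24.9740 * 24.8870)
Result: 1.9150 mm


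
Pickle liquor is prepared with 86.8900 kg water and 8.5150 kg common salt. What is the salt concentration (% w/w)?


Formula: Conc = salt / (water + salt) * 100
Substituting: Conc = 8.5150 / (86.8900 + 8.5150) * 100
Result: 8.9251 %


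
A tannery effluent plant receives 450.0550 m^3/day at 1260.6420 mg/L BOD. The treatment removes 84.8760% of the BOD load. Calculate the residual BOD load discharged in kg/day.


Load_in = volume * conc / 1000 = 450.0550 * 1260.6420 / 1000 = 567.3582 kg/day
Removed = Load_in * eff / 100 = 567.3582 * 84.8760 / 100 = 481.5510 kg/day
Load_out = Load_in - Removed = 567.3582 - 481.5510 = 85.8073 kg/day


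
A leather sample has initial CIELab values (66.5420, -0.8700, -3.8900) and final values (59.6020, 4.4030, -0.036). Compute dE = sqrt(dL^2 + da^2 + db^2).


dL = -6.9400, da = 5.2730, db = 3.8540
dE = sqrt((-6.9400)^2 + 5.2730^2 + 3.8540^2) = 9.5300


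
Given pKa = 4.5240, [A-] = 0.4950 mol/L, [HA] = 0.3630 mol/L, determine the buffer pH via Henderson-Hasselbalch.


ratio = [A-] / [HA] = 0.4950 / 0.3630 = 1.3636
log10(ratio) = 0.1347
pH = pKa + log10(ratio) = 4.5240 + 0.1347 = 4.6587


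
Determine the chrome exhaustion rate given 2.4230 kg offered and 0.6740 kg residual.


Formula: Uptake = (offered - residual) / offered * 100
Substituting: Uptake = (2.4230 - 0.6740) / 2.4230 * 100
Result: 72.1832 %


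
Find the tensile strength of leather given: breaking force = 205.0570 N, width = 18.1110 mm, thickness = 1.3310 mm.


Formula: TS = force / (width * thickness)
Substituting: TS = 205.0570 / (18.1110 * 1.3310)
Result: 8.5066 N/mm^2


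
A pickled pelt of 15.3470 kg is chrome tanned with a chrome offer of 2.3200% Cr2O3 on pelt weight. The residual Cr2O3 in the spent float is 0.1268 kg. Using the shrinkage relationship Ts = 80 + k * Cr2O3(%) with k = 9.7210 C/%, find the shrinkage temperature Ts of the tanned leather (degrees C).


Offered = pelt * offer_pct / 100 = 15.3470 * 2.3200 / 100 = 0.3561 kg
Uptake = offered - residual = 0.3561 - 0.1268 = 0.2293 kg
Cr2O3% on pelt = uptake / pelt * 100 = 0.2293 / 15.3470 * 100 = 1.4938 %
Ts = 80 + k * Cr2O3% = 80 + 9.7210 * 1.4938 = 94.5210 C


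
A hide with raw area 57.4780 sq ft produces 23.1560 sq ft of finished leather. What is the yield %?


Formula: Yield = finished / raw * 100
Substituting: Yield = 23.1560 / 57.4780 * 100
Result: 40.2867 %


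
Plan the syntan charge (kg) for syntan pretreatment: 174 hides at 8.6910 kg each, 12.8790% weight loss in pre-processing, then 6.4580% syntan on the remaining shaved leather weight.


Total_raw = N * avg_wt = 174 * 8.6910 = 1512.2340 kg
Substrate = Total_raw * (1 - loss/100) = 1512.2340 * (1 - 12.8790/100) = 1317.4734 kg
Syntan = Substrate * pct / 100 = 1317.4734 * 6.4580 / 100 = 85.0824 kg


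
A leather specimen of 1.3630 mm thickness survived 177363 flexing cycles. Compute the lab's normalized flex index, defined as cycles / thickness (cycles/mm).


Formula: Index = cycles / thickness
Substituting: Index = 177363 / 1.3630
Result: 130126.9259 cycles/mm


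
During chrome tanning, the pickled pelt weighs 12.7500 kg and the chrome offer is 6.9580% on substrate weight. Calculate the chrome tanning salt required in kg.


Formula: Chrome = substrate * pct / 100
Substituting: Chrome = 12.7500 * 6.9580 / 100
Result: 0.8871 kg


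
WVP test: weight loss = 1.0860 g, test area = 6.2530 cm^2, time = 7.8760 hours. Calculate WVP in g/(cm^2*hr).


Formula: WVP = loss / (area * time)
Substituting: WVP = 1.0860 / (6.2530 * 7.8760)
Result: 0.0220514 g/(cm^2*hr)


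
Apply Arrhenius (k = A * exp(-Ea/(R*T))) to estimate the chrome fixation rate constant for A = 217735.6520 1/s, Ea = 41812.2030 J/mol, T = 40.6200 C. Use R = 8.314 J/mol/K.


T_K = T_C + 273.15 = 40.6200 + 273.15 = 313.7700 K
exponent = -Ea / (R * T_K) = -41812.2030 / (8.314 * 313.7700) = -16.0281
k = A * exp(exponent) = 217735.6520 * exp(-16.0281) = 0.0238244 1/s


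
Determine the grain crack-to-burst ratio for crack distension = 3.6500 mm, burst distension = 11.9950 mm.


Formula: Ratio = crack / burst
Substituting: Ratio = 3.6500 / 11.9950
Result: 0.3043


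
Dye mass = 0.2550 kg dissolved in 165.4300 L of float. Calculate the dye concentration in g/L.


Formula: Conc = dye_mass(kg) / volume(L) * 1000
Substituting: Conc = 0.2550 / 165.4300 * 1000
Result: 1.5414 g/L


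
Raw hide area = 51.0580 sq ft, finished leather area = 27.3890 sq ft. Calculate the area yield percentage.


Formula: Yield = finished / raw * 100
Substituting: Yield = 27.3890 / 51.0580 * 100
Result: 53.6429 %


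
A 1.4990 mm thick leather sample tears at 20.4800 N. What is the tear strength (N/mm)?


Formula: Tear strength = force / thickness
Substituting: Tear strength = 20.4800 / 1.4990
Result: 13.6624 N/mm


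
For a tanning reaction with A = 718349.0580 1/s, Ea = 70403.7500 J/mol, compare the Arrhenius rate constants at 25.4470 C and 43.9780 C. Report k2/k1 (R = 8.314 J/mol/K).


T1 = 25.4470 + 273.15 = 298.5970 K; T2 = 43.9780 + 273.15 = 317.1280 K
k1 = A * exp(-Ea/(R*T1)) = 718349.0580 * exp(-70403.7500/(8.314*298.5970)) = 3.4667e-07 1/s
k2 = A * exp(-Ea/(R*T2)) = 718349.0580 * exp(-70403.7500/(8.314*317.1280)) = 1.8181e-06 1/s
k2/k1 = 1.8181e-06 / 3.4667e-07 = 5.2444


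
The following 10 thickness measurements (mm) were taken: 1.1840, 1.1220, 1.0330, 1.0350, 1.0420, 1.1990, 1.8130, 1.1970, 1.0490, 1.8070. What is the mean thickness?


Formula: Average = sum / n
Substituting: Average = 12.4810 / 10
Result: 1.2481 mm


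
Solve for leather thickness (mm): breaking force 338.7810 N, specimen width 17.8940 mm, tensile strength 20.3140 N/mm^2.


Formula: t = F / (TS * w)
Substituting: t = 338.7810 / (20.3140 * 17.8940)
Result: 0.9320 mm


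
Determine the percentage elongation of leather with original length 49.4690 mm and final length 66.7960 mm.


Formula: Elongation = (Lf - L0) / L0 * 100
Substituting: Elongation = (66.7960 - 49.4690) / 49.4690 * 100
Result: 35.0260 %


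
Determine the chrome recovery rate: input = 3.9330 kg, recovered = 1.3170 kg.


Formula: Recovery = recovered / input * 100
Substituting: Recovery = 1.3170 / 3.9330 * 100
Result: 33.4859 %


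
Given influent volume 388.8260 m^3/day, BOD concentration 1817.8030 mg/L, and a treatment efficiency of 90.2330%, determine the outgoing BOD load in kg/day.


Load_in = volume * conc / 1000 = 388.8260 * 1817.8030 / 1000 = 706.8091 kg/day
Removed = Load_in * eff / 100 = 706.8091 * 90.2330 / 100 = 637.7750 kg/day
Load_out = Load_in - Removed = 706.8091 - 637.7750 = 69.0340 kg/day


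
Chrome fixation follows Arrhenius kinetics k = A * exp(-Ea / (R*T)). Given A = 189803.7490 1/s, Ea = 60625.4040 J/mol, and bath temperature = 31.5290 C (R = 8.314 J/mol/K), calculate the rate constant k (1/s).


T_K = T_C + 273.15 = 31.5290 + 273.15 = 304.6790 K
exponent = -Ea / (R * T_K) = -60625.4040 / (8.314 * 304.6790) = -23.9333
k = A * exp(exponent) = 189803.7490 * exp(-23.9333) = 7.6598e-06 1/s


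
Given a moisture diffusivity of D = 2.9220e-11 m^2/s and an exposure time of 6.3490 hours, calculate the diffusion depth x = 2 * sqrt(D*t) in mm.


t = 6.3490 hr * 3600 = 22856.4000 s
D * t = 2.9220e-11 * 22856.4000 = 6.6786e-07
x = 2 * sqrt(D*t) = 2 * sqrt(6.6786e-07) = 0.00163446 m = 1.6345 mm


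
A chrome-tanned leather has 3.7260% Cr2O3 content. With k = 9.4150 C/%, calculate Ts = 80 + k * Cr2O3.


Formula: Ts = 80 + k * Cr2O3
Substituting: Ts = 80 + 9.4150 * 3.7260
Result: 115.0803 C


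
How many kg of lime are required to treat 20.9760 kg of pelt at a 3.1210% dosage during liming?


Formula: Lime = substrate * pct / 100
Substituting: Lime = 20.9760 * 3.1210 / 100
Result: 0.6547 kg


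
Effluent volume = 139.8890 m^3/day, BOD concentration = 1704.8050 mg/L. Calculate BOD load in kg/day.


Formula: BOD_load = volume * conc / 1000
Substituting: BOD_load = 139.8890 * 1704.8050 / 1000
Result: 238.4835 kg/day


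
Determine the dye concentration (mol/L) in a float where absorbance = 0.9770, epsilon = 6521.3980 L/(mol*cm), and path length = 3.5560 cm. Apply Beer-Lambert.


Formula: c = A / (epsilon * l)
Substituting: c = 0.9770 / (6521.3980 * 3.5560)
Result: 4.2130e-05 mol/L


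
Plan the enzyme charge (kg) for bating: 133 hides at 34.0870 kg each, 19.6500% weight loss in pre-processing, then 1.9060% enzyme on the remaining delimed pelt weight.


Total_raw = N * avg_wt = 133 * 34.0870 = 4533.5710 kg
Substrate = Total_raw * (1 - loss/100) = 4533.5710 * (1 - 19.6500/100) = 3642.7243 kg
Enzyme = Substrate * pct / 100 = 3642.7243 * 1.9060 / 100 = 69.4303 kg


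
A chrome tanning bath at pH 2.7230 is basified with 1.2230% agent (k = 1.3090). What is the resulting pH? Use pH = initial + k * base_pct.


Formula: pH_final = pH_initial + k * base_pct
Substituting: pH_final = 2.7230 + 1.3090 * 1.2230
Result: 4.3239


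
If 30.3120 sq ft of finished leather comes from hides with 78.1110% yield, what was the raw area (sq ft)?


Formula: raw = finished * 100 / yield
Substituting: raw = 30.3120 * 100 / 78.1110
Result: 38.8063 sq ft


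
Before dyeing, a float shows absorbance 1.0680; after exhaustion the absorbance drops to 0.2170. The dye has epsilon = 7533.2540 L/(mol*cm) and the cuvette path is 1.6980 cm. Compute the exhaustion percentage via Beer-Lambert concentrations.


c_initial = A_i / (epsilon * l) = 1.0680 / (7533.2540 * 1.6980) = 8.3493e-05 mol/L
c_final = A_f / (epsilon * l) = 0.2170 / (7533.2540 * 1.6980) = 1.6964e-05 mol/L
Exhaustion = (c_initial - c_final) / c_initial * 100 = (8.3493e-05 - 1.6964e-05) / 8.3493e-05 * 100 = 79.6816 %


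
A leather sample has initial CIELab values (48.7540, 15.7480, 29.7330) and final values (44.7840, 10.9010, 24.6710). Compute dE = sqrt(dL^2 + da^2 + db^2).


dL = -3.9700, da = -4.8470, db = -5.0620
dE = sqrt((-3.9700)^2 + (-4.8470)^2 + (-5.0620)^2) = 8.0547


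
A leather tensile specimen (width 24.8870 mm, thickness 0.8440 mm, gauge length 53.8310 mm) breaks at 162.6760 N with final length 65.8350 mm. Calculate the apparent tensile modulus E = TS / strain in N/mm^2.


TS = F / (w * t) = 162.6760 / (24.8870 * 0.8440) = 7.7448 N/mm^2
strain = (Lf - L0) / L0 = (65.8350 - 53.8310) / 53.8310 = 0.2230
E = TS / strain = 7.7448 / 0.2230 = 34.7308 N/mm^2


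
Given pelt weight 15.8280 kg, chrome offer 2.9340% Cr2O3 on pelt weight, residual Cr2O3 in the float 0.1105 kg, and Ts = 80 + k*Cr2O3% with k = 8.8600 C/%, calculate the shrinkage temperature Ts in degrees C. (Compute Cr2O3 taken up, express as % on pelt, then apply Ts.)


Offered = pelt * offer_pct / 100 = 15.8280 * 2.9340 / 100 = 0.4644 kg
Uptake = offered - residual = 0.4644 - 0.1105 = 0.3539 kg
Cr2O3% on pelt = uptake / pelt * 100 = 0.3539 / 15.8280 * 100 = 2.2359 %
Ts = 80 + k * Cr2O3% = 80 + 8.8600 * 2.2359 = 99.8098 C


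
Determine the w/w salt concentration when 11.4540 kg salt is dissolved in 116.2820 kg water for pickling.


Formula: Conc = salt / (water + salt) * 100
Substituting: Conc = 11.4540 / (116.2820 + 11.4540) * 100
Result: 8.9669 %


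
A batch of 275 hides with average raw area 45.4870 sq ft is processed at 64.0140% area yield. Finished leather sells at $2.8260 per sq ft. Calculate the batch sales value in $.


Raw_total = N * avg_area = 275 * 45.4870 = 12508.9250 sq ft
Finished = Raw_total * yield / 100 = 12508.9250 * 64.0140 / 100 = 8007.4632 sq ft
Value = Finished * price = 8007.4632 * 2.8260 = 22629.0911 $


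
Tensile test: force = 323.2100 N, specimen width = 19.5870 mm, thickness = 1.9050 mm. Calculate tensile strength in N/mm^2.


Formula: TS = force / (width * thickness)
Substituting: TS = 323.2100 / (19.5870 * 1.9050)
Result: 8.6621 N/mm^2


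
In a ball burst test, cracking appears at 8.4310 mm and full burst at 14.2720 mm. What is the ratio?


Formula: Ratio = crack / burst
Substituting: Ratio = 8.4310 / 14.2720
Result: 0.5907


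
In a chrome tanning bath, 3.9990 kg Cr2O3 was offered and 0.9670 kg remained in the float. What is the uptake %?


Formula: Uptake = (offered - residual) / offered * 100
Substituting: Uptake = (3.9990 - 0.9670) / 3.9990 * 100
Result: 75.8190 %


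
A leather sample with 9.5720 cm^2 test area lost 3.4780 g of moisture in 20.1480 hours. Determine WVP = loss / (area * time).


Formula: WVP = loss / (area * time)
Substituting: WVP = 3.4780 / (9.5720 * 20.1480)
Result: 0.0180341 g/(cm^2*hr)


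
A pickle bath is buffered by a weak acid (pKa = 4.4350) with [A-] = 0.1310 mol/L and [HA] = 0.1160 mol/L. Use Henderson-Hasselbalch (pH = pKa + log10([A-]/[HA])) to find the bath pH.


ratio = [A-] / [HA] = 0.1310 / 0.1160 = 1.1293
log10(ratio) = 0.0528133
pH = pKa + log10(ratio) = 4.4350 + 0.0528133 = 4.4878


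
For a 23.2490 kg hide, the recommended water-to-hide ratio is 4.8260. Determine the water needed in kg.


Formula: Water = hide_weight * ratio
Substituting: Water = 23.2490 * 4.8260
Result: 112.1997 kg


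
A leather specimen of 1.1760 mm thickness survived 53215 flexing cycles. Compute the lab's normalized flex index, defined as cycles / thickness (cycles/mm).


Formula: Index = cycles / thickness
Substituting: Index = 53215 / 1.1760
Result: 45250.8503 cycles/mm


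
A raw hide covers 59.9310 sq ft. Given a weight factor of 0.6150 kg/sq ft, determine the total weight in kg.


Formula: Weight = area * weight_per_sqft
Substituting: Weight = 59.9310 * 0.6150
Result: 36.8576 kg


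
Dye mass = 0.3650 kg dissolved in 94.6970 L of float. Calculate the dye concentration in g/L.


Formula: Conc = dye_mass(kg) / volume(L) * 1000
Substituting: Conc = 0.3650 / 94.6970 * 1000
Result: 3.8544 g/L


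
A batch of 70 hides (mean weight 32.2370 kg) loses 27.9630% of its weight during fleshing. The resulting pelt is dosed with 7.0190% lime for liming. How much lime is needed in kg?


Total_raw = N * avg_wt = 70 * 32.2370 = 2256.5900 kg
Substrate = Total_raw * (1 - loss/100) = 2256.5900 * (1 - 27.9630/100) = 1625.5797 kg
Lime = Substrate * pct / 100 = 1625.5797 * 7.0190 / 100 = 114.0994 kg


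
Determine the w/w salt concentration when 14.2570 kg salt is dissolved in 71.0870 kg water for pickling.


Formula: Conc = salt / (water + salt) * 100
Substituting: Conc = 14.2570 / (71.0870 + 14.2570) * 100
Result: 16.7053 %


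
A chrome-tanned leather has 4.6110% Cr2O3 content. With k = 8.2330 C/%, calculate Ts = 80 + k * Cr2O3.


Formula: Ts = 80 + k * Cr2O3
Substituting: Ts = 80 + 8.2330 * 4.6110
Result: 117.9624 C


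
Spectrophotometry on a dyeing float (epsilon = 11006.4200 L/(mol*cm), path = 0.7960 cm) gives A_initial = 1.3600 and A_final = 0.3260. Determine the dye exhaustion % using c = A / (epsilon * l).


c_initial = A_i / (epsilon * l) = 1.3600 / (11006.4200 * 0.7960) = 1.5523e-04 mol/L
c_final = A_f / (epsilon * l) = 0.3260 / (11006.4200 * 0.7960) = 3.7210e-05 mol/L
Exhaustion = (c_initial - c_final) / c_initial * 100 = (1.5523e-04 - 3.7210e-05) / 1.5523e-04 * 100 = 76.0294 %


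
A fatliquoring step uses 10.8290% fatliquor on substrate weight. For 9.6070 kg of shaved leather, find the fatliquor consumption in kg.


Formula: Fat = substrate * pct / 100
Substituting: Fat = 9.6070 * 10.8290 / 100
Result: 1.0403 kg


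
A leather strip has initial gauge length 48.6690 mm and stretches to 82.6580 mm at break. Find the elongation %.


Formula: Elongation = (Lf - L0) / L0 * 100
Substituting: Elongation = (82.6580 - 48.6690) / 48.6690 * 100
Result: 69.8371 %


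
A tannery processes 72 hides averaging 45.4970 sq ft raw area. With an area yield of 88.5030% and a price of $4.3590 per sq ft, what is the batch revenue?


Raw_total = N * avg_area = 72 * 45.4970 = 3275.7840 sq ft
Finished = Raw_total * yield / 100 = 3275.7840 * 88.5030 / 100 = 2899.1671 sq ft
Value = Finished * price = 2899.1671 * 4.3590 = 12637.4694 $


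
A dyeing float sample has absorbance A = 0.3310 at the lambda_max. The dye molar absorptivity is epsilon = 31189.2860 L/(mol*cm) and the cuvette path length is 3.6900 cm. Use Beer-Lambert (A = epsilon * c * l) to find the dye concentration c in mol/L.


Formula: c = A / (epsilon * l)
Substituting: c = 0.3310 / (31189.2860 * 3.6900)
Result: 2.8760e-06 mol/L


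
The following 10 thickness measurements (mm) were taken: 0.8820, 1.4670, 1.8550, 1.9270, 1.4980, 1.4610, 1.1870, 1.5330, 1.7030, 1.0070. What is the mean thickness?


Formula: Average = sum / n
Substituting: Average = 14.5200 / 10
Result: 1.4520 mm


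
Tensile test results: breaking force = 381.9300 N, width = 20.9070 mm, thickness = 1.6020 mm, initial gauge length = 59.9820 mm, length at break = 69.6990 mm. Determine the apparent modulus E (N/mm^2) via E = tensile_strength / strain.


TS = F / (w * t) = 381.9300 / (20.9070 * 1.6020) = 11.4033 N/mm^2
strain = (Lf - L0) / L0 = (69.6990 - 59.9820) / 59.9820 = 0.1620
E = TS / strain = 11.4033 / 0.1620 = 70.3912 N/mm^2


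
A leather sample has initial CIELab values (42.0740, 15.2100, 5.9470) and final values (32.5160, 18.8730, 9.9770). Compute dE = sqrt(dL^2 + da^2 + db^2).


dL = -9.5580, da = 3.6630, db = 4.0300
dE = sqrt((-9.5580)^2 + 3.6630^2 + 4.0300^2) = 11.0006


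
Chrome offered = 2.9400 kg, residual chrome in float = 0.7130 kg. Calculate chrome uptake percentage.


Formula: Uptake = (offered - residual) / offered * 100
Substituting: Uptake = (2.9400 - 0.7130) / 2.9400 * 100
Result: 75.7483 %


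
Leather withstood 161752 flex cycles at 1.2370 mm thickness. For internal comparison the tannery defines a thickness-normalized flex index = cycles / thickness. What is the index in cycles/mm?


Formula: Index = cycles / thickness
Substituting: Index = 161752 / 1.2370
Result: 130761.5198 cycles/mm


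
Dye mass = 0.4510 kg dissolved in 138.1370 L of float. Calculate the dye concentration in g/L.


Formula: Conc = dye_mass(kg) / volume(L) * 1000
Substituting: Conc = 0.4510 / 138.1370 * 1000
Result: 3.2649 g/L


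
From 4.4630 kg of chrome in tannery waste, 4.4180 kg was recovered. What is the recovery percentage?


Formula: Recovery = recovered / input * 100
Substituting: Recovery = 4.4180 / 4.4630 * 100
Result: 98.9917 %


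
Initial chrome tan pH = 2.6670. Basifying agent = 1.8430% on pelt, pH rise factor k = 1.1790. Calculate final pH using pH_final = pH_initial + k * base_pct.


Formula: pH_final = pH_initial + k * base_pct
Substituting: pH_final = 2.6670 + 1.1790 * 1.8430
Result: 4.8399


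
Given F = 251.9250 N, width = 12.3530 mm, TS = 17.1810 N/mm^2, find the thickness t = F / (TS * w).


Formula: t = F / (TS * w)
Substituting: t = 251.9250 / (17.1810 * 12.3530)
Result: 1.1870 mm


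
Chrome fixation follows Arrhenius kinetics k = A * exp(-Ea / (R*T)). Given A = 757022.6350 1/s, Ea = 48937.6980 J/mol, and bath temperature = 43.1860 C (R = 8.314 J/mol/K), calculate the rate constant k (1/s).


T_K = T_C + 273.15 = 43.1860 + 273.15 = 316.3360 K
exponent = -Ea / (R * T_K) = -48937.6980 / (8.314 * 316.3360) = -18.6074
k = A * exp(exponent) = 757022.6350 * exp(-18.6074) = 0.00628105 1/s


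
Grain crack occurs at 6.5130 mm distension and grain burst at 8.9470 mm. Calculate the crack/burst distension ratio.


Formula: Ratio = crack / burst
Substituting: Ratio = 6.5130 / 8.9470
Result: 0.7280


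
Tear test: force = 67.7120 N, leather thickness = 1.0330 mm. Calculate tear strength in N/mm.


Formula: Tear strength = force / thickness
Substituting: Tear strength = 67.7120 / 1.0330
Result: 65.5489 N/mm


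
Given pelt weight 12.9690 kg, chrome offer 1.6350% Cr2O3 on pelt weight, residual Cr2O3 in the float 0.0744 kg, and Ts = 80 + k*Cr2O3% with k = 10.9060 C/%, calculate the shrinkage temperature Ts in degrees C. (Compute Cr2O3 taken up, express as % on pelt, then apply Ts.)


Offered = pelt * offer_pct / 100 = 12.9690 * 1.6350 / 100 = 0.2120 kg
Uptake = offered - residual = 0.2120 - 0.0744 = 0.1376 kg
Cr2O3% on pelt = uptake / pelt * 100 = 0.1376 / 12.9690 * 100 = 1.0613 %
Ts = 80 + k * Cr2O3% = 80 + 10.9060 * 1.0613 = 91.5748 C


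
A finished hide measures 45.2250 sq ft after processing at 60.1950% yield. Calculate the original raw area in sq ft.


Formula: raw = finished * 100 / yield
Substituting: raw = 45.2250 * 100 / 60.1950
Result: 75.1308 sq ft


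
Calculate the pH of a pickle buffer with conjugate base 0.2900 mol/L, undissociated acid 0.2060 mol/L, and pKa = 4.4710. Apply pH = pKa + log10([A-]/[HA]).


ratio = [A-] / [HA] = 0.2900 / 0.2060 = 1.4078
log10(ratio) = 0.1485
pH = pKa + log10(ratio) = 4.4710 + 0.1485 = 4.6195


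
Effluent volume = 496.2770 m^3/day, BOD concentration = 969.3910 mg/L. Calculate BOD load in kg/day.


Formula: BOD_load = volume * conc / 1000
Substituting: BOD_load = 496.2770 * 969.3910 / 1000
Result: 481.0865 kg/day


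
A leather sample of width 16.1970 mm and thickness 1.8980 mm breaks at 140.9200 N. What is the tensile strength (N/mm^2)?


Formula: TS = force / (width * thickness)
Substituting: TS = 140.9200 / (16.1970 * 1.8980)
Result: 4.5840 N/mm^2


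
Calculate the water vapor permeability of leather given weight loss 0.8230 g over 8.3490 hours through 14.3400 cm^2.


Formula: WVP = loss / (area * time)
Substituting: WVP = 0.8230 / (14.3400 * 8.3490)
Result: 0.00687411 g/(cm^2*hr)


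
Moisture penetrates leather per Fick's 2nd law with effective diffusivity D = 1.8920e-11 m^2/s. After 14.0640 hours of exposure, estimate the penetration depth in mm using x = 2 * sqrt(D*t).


t = 14.0640 hr * 3600 = 50630.4000 s
D * t = 1.8920e-11 * 50630.4000 = 9.5793e-07
x = 2 * sqrt(D*t) = 2 * sqrt(9.5793e-07) = 0.00195748 m = 1.9575 mm


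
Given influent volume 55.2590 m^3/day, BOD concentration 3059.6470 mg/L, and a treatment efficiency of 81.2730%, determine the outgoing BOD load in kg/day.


Load_in = volume * conc / 1000 = 55.2590 * 3059.6470 / 1000 = 169.0730 kg/day
Removed = Load_in * eff / 100 = 169.0730 * 81.2730 / 100 = 137.4107 kg/day
Load_out = Load_in - Removed = 169.0730 - 137.4107 = 31.6623 kg/day
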